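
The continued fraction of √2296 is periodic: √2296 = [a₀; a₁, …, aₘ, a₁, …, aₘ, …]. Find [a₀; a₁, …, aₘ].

a₀ = ⌊√2296⌋ = 47.
With m₀=0, d₀=1 and mₖ₊₁ = dₖaₖ − mₖ, dₖ₊₁ = (n − mₖ₊₁²)/dₖ, aₖ₊₁ = ⌊(a₀+mₖ₊₁)/dₖ₊₁⌋:
  k=1: m=47, d=87, a=1
  k=2: m=40, d=8, a=10
  k=3: m=40, d=87, a=1
  k=4: m=47, d=1, a=94
d=1 and a=2a₀=94 at k=4, so the next step gives (m, d) = (47, 87) again — its k=1 value — and the period has length 4.

[47; 1, 10, 1, 94]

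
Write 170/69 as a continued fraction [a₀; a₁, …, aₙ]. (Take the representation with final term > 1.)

[2; 2, 6, 2, 2]

170 = 2×69 + 32
69 = 2×32 + 5
32 = 6×5 + 2
5 = 2×2 + 1
2 = 2×1 + 0  (stop)
So 170/69 = [2; 2, 6, 2, 2].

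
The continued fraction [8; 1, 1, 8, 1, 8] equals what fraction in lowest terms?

Fold from the inside: start with 8/1.
  1 + 1/8 = 9/8
  8 + 8/9 = 80/9
  1 + 9/80 = 89/80
  1 + 80/89 = 169/89
  8 + 89/169 = 1441/169

1441/169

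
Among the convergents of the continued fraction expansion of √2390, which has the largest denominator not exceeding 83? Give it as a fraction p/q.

√2390 = [48; 1, 7, 1, 8, 1, 7, 1, 96, …] (period length 8).
Convergents:
  p_0/q_0 = 48/1
  p_1/q_1 = 49/1
  p_2/q_2 = 391/8
  p_3/q_3 = 440/9
  p_4/q_4 = 3911/80
  p_5/q_5 = 4351/89
q_4 = 80 ≤ 83 < 89 = q_5, so the answer is 3911/80.

3911/80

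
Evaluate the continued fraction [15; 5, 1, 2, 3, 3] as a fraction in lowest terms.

Using pₖ = aₖpₖ₋₁ + pₖ₋₂ and qₖ = aₖqₖ₋₁ + qₖ₋₂:
  k=0: a=15, p=15, q=1
  k=1: a=5, p=76, q=5
  k=2: a=1, p=91, q=6
  k=3: a=2, p=258, q=17
  k=4: a=3, p=865, q=57
  k=5: a=3, p=2853, q=188

2853/188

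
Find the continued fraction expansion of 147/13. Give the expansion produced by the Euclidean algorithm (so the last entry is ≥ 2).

[11; 3, 4]

147 = 11·13 + 4
13 = 3·4 + 1
4 = 4·1 + 0  (stop)
So 147/13 = [11; 3, 4].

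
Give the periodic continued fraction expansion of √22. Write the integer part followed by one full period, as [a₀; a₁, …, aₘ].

[4; 1, 2, 4, 2, 1, 8]

a₀ = ⌊√22⌋ = 4.
With m₀=0, d₀=1 and mₖ₊₁ = dₖaₖ − mₖ, dₖ₊₁ = (n − mₖ₊₁²)/dₖ, aₖ₊₁ = ⌊(a₀+mₖ₊₁)/dₖ₊₁⌋:
  k=1: m=4, d=6, a=1
  k=2: m=2, d=3, a=2
  k=3: m=4, d=2, a=4
  k=4: m=4, d=3, a=2
  k=5: m=2, d=6, a=1
  k=6: m=4, d=1, a=8
d=1 and a=2a₀=8 at k=6, so the next step gives (m, d) = (4, 6) again — its k=1 value — and the period has length 6.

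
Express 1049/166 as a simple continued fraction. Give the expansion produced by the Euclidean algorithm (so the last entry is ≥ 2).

1049 = 6×166 + 53
166 = 3×53 + 7
53 = 7×7 + 4
7 = 1×4 + 3
4 = 1×3 + 1
3 = 3×1 + 0  (stop)
So 1049/166 = [6; 3, 7, 1, 1, 3].

[6; 3, 7, 1, 1, 3]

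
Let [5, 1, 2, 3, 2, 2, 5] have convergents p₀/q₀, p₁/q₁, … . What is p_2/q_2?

Using pₖ = aₖpₖ₋₁ + pₖ₋₂, qₖ = aₖqₖ₋₁ + qₖ₋₂ (with p₋₁=1, p₋₂=0, q₋₁=0, q₋₂=1):
  k=0: a=5, p=5, q=1
  k=1: a=1, p=6, q=1
  k=2: a=2, p=17, q=3

17/3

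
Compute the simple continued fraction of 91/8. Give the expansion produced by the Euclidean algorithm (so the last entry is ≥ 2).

[11; 2, 1, 2]

91 = 11*8 + 3
8 = 2*3 + 2
3 = 1*2 + 1
2 = 2*1 + 0  (stop)
So 91/8 = [11; 2, 1, 2].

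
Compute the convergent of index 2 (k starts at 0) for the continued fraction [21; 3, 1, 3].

Using pₖ = aₖpₖ₋₁ + pₖ₋₂, qₖ = aₖqₖ₋₁ + qₖ₋₂ (with p₋₁=1, p₋₂=0, q₋₁=0, q₋₂=1):
  k=0: a=21, p=21, q=1
  k=1: a=3, p=64, q=3
  k=2: a=1, p=85, q=4

85/4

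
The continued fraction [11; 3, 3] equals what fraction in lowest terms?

113/10

Fold from the inside: start with 3/1.
  3 + 1/3 = 10/3
  11 + 3/10 = 113/10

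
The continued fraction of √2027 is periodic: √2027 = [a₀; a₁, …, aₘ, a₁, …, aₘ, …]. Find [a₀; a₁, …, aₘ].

a₀ = ⌊√2027⌋ = 45.
With m₀=0, d₀=1 and mₖ₊₁ = dₖaₖ − mₖ, dₖ₊₁ = (n − mₖ₊₁²)/dₖ, aₖ₊₁ = ⌊(a₀+mₖ₊₁)/dₖ₊₁⌋:
  k=1: m=45, d=2, a=45
  k=2: m=45, d=1, a=90
d=1 and a=2a₀=90 at k=2, so the next step gives (m, d) = (45, 2) again — its k=1 value — and the period has length 2.

[45; 45, 90]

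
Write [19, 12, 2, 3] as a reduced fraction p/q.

1660/87

Using pₖ = aₖpₖ₋₁ + pₖ₋₂ and qₖ = aₖqₖ₋₁ + qₖ₋₂:
  k=0: a=19, p=19, q=1
  k=1: a=12, p=229, q=12
  k=2: a=2, p=477, q=25
  k=3: a=3, p=1660, q=87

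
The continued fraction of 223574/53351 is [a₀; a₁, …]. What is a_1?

5

223574 = 4·53351 + 10170   →  a_0 = 4
53351 = 5·10170 + 2501   →  a_1 = 5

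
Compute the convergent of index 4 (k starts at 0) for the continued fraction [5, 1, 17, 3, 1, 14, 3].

Using pₖ = aₖpₖ₋₁ + pₖ₋₂, qₖ = aₖqₖ₋₁ + qₖ₋₂ (with p₋₁=1, p₋₂=0, q₋₁=0, q₋₂=1):
  k=0: a=5, p=5, q=1
  k=1: a=1, p=6, q=1
  k=2: a=17, p=107, q=18
  k=3: a=3, p=327, q=55
  k=4: a=1, p=434, q=73

434/73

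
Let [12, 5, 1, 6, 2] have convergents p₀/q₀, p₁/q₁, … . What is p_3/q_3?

499/41

Using pₖ = aₖpₖ₋₁ + pₖ₋₂, qₖ = aₖqₖ₋₁ + qₖ₋₂ (with p₋₁=1, p₋₂=0, q₋₁=0, q₋₂=1):
  k=0: a=12, p=12, q=1
  k=1: a=5, p=61, q=5
  k=2: a=1, p=73, q=6
  k=3: a=6, p=499, q=41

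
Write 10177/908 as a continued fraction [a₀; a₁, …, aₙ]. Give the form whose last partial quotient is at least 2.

[11; 4, 1, 4, 9, 4]

10177 = 11*908 + 189
908 = 4*189 + 152
189 = 1*152 + 37
152 = 4*37 + 4
37 = 9*4 + 1
4 = 4*1 + 0  (stop)
So 10177/908 = [11; 4, 1, 4, 9, 4].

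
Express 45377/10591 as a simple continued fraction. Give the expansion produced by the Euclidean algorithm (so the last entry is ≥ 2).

[4; 3, 1, 1, 16, 18, 5]

45377 = 4*10591 + 3013
10591 = 3*3013 + 1552
3013 = 1*1552 + 1461
1552 = 1*1461 + 91
1461 = 16*91 + 5
91 = 18*5 + 1
5 = 5*1 + 0  (stop)
So 45377/10591 = [4; 3, 1, 1, 16, 18, 5].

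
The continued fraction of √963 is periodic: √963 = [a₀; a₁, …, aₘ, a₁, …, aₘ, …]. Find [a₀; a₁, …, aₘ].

a₀ = ⌊√963⌋ = 31.
With m₀=0, d₀=1 and mₖ₊₁ = dₖaₖ − mₖ, dₖ₊₁ = (n − mₖ₊₁²)/dₖ, aₖ₊₁ = ⌊(a₀+mₖ₊₁)/dₖ₊₁⌋:
  k=1: m=31, d=2, a=31
  k=2: m=31, d=1, a=62
d=1 and a=2a₀=62 at k=2, so the next step gives (m, d) = (31, 2) again — its k=1 value — and the period has length 2.

[31; 31, 62]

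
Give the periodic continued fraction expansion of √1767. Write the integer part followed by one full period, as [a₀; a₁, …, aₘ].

a₀ = ⌊√1767⌋ = 42.

[42; 28, 84]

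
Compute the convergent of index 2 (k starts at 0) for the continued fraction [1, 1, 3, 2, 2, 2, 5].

7/4

Using pₖ = aₖpₖ₋₁ + pₖ₋₂, qₖ = aₖqₖ₋₁ + qₖ₋₂ (with p₋₁=1, p₋₂=0, q₋₁=0, q₋₂=1):
  k=0: a=1, p=1, q=1
  k=1: a=1, p=2, q=1
  k=2: a=3, p=7, q=4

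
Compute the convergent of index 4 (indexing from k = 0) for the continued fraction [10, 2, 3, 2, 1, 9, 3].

240/23

Using pₖ = aₖpₖ₋₁ + pₖ₋₂, qₖ = aₖqₖ₋₁ + qₖ₋₂ (with p₋₁=1, p₋₂=0, q₋₁=0, q₋₂=1):
  k=0: a=10, p=10, q=1
  k=1: a=2, p=21, q=2
  k=2: a=3, p=73, q=7
  k=3: a=2, p=167, q=16
  k=4: a=1, p=240, q=23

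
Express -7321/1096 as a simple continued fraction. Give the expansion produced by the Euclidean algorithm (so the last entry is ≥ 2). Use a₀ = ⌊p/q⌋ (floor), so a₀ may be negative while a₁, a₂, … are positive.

[-7; 3, 8, 6, 7]

-7321 = -7×1096 + 351
1096 = 3×351 + 43
351 = 8×43 + 7
43 = 6×7 + 1
7 = 7×1 + 0  (stop)
So -7321/1096 = [-7; 3, 8, 6, 7].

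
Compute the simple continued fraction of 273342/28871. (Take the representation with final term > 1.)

273342 = 9×28871 + 13503
28871 = 2×13503 + 1865
13503 = 7×1865 + 448
1865 = 4×448 + 73
448 = 6×73 + 10
73 = 7×10 + 3
10 = 3×3 + 1
3 = 3×1 + 0  (stop)
So 273342/28871 = [9; 2, 7, 4, 6, 7, 3, 3].

[9; 2, 7, 4, 6, 7, 3, 3]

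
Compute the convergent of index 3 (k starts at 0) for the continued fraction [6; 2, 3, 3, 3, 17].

148/23

Using pₖ = aₖpₖ₋₁ + pₖ₋₂, qₖ = aₖqₖ₋₁ + qₖ₋₂ (with p₋₁=1, p₋₂=0, q₋₁=0, q₋₂=1):
  k=0: a=6, p=6, q=1
  k=1: a=2, p=13, q=2
  k=2: a=3, p=45, q=7
  k=3: a=3, p=148, q=23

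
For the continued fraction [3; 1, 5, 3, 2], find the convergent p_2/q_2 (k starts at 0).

23/6

Using pₖ = aₖpₖ₋₁ + pₖ₋₂, qₖ = aₖqₖ₋₁ + qₖ₋₂ (with p₋₁=1, p₋₂=0, q₋₁=0, q₋₂=1):
  k=0: a=3, p=3, q=1
  k=1: a=1, p=4, q=1
  k=2: a=5, p=23, q=6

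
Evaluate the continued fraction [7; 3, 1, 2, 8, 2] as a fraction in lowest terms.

Using pₖ = aₖpₖ₋₁ + pₖ₋₂ and qₖ = aₖqₖ₋₁ + qₖ₋₂:
  k=0: a=7, p=7, q=1
  k=1: a=3, p=22, q=3
  k=2: a=1, p=29, q=4
  k=3: a=2, p=80, q=11
  k=4: a=8, p=669, q=92
  k=5: a=2, p=1418, q=195

1418/195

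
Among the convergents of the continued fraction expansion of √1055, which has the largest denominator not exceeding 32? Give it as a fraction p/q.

√1055 = [32; 2, 12, 2, 64, …] (period length 4).
Convergents:
  p_0/q_0 = 32/1
  p_1/q_1 = 65/2
  p_2/q_2 = 812/25
  p_3/q_3 = 1689/52
q_2 = 25 ≤ 32 < 52 = q_3, so the answer is 812/25.

812/25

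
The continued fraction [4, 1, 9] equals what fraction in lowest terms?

Using pₖ = aₖpₖ₋₁ + pₖ₋₂ and qₖ = aₖqₖ₋₁ + qₖ₋₂:
  k=0: a=4, p=4, q=1
  k=1: a=1, p=5, q=1
  k=2: a=9, p=49, q=10

49/10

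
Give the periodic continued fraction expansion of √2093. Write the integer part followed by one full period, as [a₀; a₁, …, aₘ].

[45; 1, 2, 1, 90]

a₀ = ⌊√2093⌋ = 45.
With m₀=0, d₀=1 and mₖ₊₁ = dₖaₖ − mₖ, dₖ₊₁ = (n − mₖ₊₁²)/dₖ, aₖ₊₁ = ⌊(a₀+mₖ₊₁)/dₖ₊₁⌋:
  k=1: m=45, d=68, a=1
  k=2: m=23, d=23, a=2
  k=3: m=23, d=68, a=1
  k=4: m=45, d=1, a=90
d=1 and a=2a₀=90 at k=4, so the next step gives (m, d) = (45, 68) again — its k=1 value — and the period has length 4.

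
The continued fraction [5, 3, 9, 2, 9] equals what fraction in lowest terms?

Fold from the inside: start with 9/1.
  2 + 1/9 = 19/9
  9 + 9/19 = 180/19
  3 + 19/180 = 559/180
  5 + 180/559 = 2975/559

2975/559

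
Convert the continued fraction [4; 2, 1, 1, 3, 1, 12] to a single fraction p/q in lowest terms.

1291/294

Fold from the inside: start with 12/1.
  1 + 1/12 = 13/12
  3 + 12/13 = 51/13
  1 + 13/51 = 64/51
  1 + 51/64 = 115/64
  2 + 64/115 = 294/115
  4 + 115/294 = 1291/294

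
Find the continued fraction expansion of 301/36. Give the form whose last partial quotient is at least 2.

[8; 2, 1, 3, 3]

301 = 8×36 + 13
36 = 2×13 + 10
13 = 1×10 + 3
10 = 3×3 + 1
3 = 3×1 + 0  (stop)
So 301/36 = [8; 2, 1, 3, 3].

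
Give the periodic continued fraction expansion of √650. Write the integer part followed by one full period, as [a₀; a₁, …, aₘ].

[25; 2, 50]

a₀ = ⌊√650⌋ = 25.
With m₀=0, d₀=1 and mₖ₊₁ = dₖaₖ − mₖ, dₖ₊₁ = (n − mₖ₊₁²)/dₖ, aₖ₊₁ = ⌊(a₀+mₖ₊₁)/dₖ₊₁⌋:
  k=1: m=25, d=25, a=2
  k=2: m=25, d=1, a=50
d=1 and a=2a₀=50 at k=2, so the next step gives (m, d) = (25, 25) again — its k=1 value — and the period has length 2.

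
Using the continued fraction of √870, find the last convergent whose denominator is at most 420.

6961/236

√870 = [29; 2, 58, …] (period length 2).
Convergents:
  p_0/q_0 = 29/1
  p_1/q_1 = 59/2
  p_2/q_2 = 3451/117
  p_3/q_3 = 6961/236
  p_4/q_4 = 407189/13805
q_3 = 236 ≤ 420 < 13805 = q_4, so the answer is 6961/236.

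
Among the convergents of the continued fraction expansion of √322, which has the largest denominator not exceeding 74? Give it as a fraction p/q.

323/18

√322 = [17; 1, 16, 1, 34, …] (period length 4).
Convergents:
  p_0/q_0 = 17/1
  p_1/q_1 = 18/1
  p_2/q_2 = 305/17
  p_3/q_3 = 323/18
  p_4/q_4 = 11287/629
q_3 = 18 ≤ 74 < 629 = q_4, so the answer is 323/18.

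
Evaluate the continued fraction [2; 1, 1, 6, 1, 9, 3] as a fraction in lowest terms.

1163/459

Using pₖ = aₖpₖ₋₁ + pₖ₋₂ and qₖ = aₖqₖ₋₁ + qₖ₋₂:
  k=0: a=2, p=2, q=1
  k=1: a=1, p=3, q=1
  k=2: a=1, p=5, q=2
  k=3: a=6, p=33, q=13
  k=4: a=1, p=38, q=15
  k=5: a=9, p=375, q=148
  k=6: a=3, p=1163, q=459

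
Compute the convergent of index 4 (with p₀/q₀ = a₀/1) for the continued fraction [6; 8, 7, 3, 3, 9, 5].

3637/594

Using pₖ = aₖpₖ₋₁ + pₖ₋₂, qₖ = aₖqₖ₋₁ + qₖ₋₂ (with p₋₁=1, p₋₂=0, q₋₁=0, q₋₂=1):
  k=0: a=6, p=6, q=1
  k=1: a=8, p=49, q=8
  k=2: a=7, p=349, q=57
  k=3: a=3, p=1096, q=179
  k=4: a=3, p=3637, q=594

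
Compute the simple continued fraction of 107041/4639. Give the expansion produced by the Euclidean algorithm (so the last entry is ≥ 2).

107041 = 23*4639 + 344
4639 = 13*344 + 167
344 = 2*167 + 10
167 = 16*10 + 7
10 = 1*7 + 3
7 = 2*3 + 1
3 = 3*1 + 0  (stop)
So 107041/4639 = [23; 13, 2, 16, 1, 2, 3].

[23; 13, 2, 16, 1, 2, 3]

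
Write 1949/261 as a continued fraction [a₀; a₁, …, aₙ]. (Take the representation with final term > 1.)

[7; 2, 7, 5, 1, 2]

1949 = 7·261 + 122
261 = 2·122 + 17
122 = 7·17 + 3
17 = 5·3 + 2
3 = 1·2 + 1
2 = 2·1 + 0  (stop)
So 1949/261 = [7; 2, 7, 5, 1, 2].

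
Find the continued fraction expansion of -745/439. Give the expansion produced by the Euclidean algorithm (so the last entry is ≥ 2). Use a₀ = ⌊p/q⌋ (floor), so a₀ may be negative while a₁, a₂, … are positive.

-745 = -2*439 + 133
439 = 3*133 + 40
133 = 3*40 + 13
40 = 3*13 + 1
13 = 13*1 + 0  (stop)
So -745/439 = [-2; 3, 3, 3, 13].

[-2; 3, 3, 3, 13]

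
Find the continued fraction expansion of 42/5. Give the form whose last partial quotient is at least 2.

[8; 2, 2]

42 = 8*5 + 2
5 = 2*2 + 1
2 = 2*1 + 0  (stop)
So 42/5 = [8; 2, 2].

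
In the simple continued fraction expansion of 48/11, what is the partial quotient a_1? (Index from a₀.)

2

48 = 4·11 + 4   →  a_0 = 4
11 = 2·4 + 3   →  a_1 = 2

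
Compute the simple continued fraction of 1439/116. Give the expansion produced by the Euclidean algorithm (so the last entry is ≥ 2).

[12; 2, 2, 7, 3]

1439 = 12·116 + 47
116 = 2·47 + 22
47 = 2·22 + 3
22 = 7·3 + 1
3 = 3·1 + 0  (stop)
So 1439/116 = [12; 2, 2, 7, 3].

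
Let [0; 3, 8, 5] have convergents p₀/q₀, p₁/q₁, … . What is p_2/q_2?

Using pₖ = aₖpₖ₋₁ + pₖ₋₂, qₖ = aₖqₖ₋₁ + qₖ₋₂ (with p₋₁=1, p₋₂=0, q₋₁=0, q₋₂=1):
  k=0: a=0, p=0, q=1
  k=1: a=3, p=1, q=3
  k=2: a=8, p=8, q=25

8/25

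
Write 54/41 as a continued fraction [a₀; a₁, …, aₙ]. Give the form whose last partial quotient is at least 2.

[1; 3, 6, 2]

54 = 1*41 + 13
41 = 3*13 + 2
13 = 6*2 + 1
2 = 2*1 + 0  (stop)
So 54/41 = [1; 3, 6, 2].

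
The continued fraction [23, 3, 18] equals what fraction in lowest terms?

Fold from the inside: start with 18/1.
  3 + 1/18 = 55/18
  23 + 18/55 = 1283/55

1283/55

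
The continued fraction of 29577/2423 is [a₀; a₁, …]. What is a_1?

4

29577 = 12·2423 + 501   →  a_0 = 12
2423 = 4·501 + 419   →  a_1 = 4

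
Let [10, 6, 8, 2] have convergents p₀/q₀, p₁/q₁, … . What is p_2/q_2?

498/49

Using pₖ = aₖpₖ₋₁ + pₖ₋₂, qₖ = aₖqₖ₋₁ + qₖ₋₂ (with p₋₁=1, p₋₂=0, q₋₁=0, q₋₂=1):
  k=0: a=10, p=10, q=1
  k=1: a=6, p=61, q=6
  k=2: a=8, p=498, q=49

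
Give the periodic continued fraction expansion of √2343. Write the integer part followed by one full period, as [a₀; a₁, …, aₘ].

a₀ = ⌊√2343⌋ = 48.

[48; 2, 2, 8, 2, 2, 96]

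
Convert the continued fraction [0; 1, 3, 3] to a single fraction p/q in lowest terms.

10/13

Fold from the inside: start with 3/1.
  3 + 1/3 = 10/3
  1 + 3/10 = 13/10
  0 + 10/13 = 10/13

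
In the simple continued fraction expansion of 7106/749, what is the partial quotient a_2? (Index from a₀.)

19

7106 = 9·749 + 365   →  a_0 = 9
749 = 2·365 + 19   →  a_1 = 2
365 = 19·19 + 4   →  a_2 = 19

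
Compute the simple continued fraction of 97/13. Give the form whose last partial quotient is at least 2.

97 = 7·13 + 6
13 = 2·6 + 1
6 = 6·1 + 0  (stop)
So 97/13 = [7; 2, 6].

[7; 2, 6]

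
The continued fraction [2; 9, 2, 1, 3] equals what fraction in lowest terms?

Using pₖ = aₖpₖ₋₁ + pₖ₋₂ and qₖ = aₖqₖ₋₁ + qₖ₋₂:
  k=0: a=2, p=2, q=1
  k=1: a=9, p=19, q=9
  k=2: a=2, p=40, q=19
  k=3: a=1, p=59, q=28
  k=4: a=3, p=217, q=103

217/103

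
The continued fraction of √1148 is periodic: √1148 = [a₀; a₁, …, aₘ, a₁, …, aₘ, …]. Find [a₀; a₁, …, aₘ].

[33; 1, 7, 2, 16, 2, 7, 1, 66]

a₀ = ⌊√1148⌋ = 33.
With m₀=0, d₀=1 and mₖ₊₁ = dₖaₖ − mₖ, dₖ₊₁ = (n − mₖ₊₁²)/dₖ, aₖ₊₁ = ⌊(a₀+mₖ₊₁)/dₖ₊₁⌋:
  k=1: m=33, d=59, a=1
  k=2: m=26, d=8, a=7
  k=3: m=30, d=31, a=2
  k=4: m=32, d=4, a=16
  k=5: m=32, d=31, a=2
  k=6: m=30, d=8, a=7
  k=7: m=26, d=59, a=1
  k=8: m=33, d=1, a=66
d=1 and a=2a₀=66 at k=8, so the next step gives (m, d) = (33, 59) again — its k=1 value — and the period has length 8.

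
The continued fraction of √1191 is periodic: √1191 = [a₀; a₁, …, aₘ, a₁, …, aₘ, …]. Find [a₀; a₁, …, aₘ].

[34; 1, 1, 22, 1, 1, 68]

a₀ = ⌊√1191⌋ = 34.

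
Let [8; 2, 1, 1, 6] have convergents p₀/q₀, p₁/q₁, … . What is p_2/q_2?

25/3

Using pₖ = aₖpₖ₋₁ + pₖ₋₂, qₖ = aₖqₖ₋₁ + qₖ₋₂ (with p₋₁=1, p₋₂=0, q₋₁=0, q₋₂=1):
  k=0: a=8, p=8, q=1
  k=1: a=2, p=17, q=2
  k=2: a=1, p=25, q=3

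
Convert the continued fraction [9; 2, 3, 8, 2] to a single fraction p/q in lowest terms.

1160/123

Fold from the inside: start with 2/1.
  8 + 1/2 = 17/2
  3 + 2/17 = 53/17
  2 + 17/53 = 123/53
  9 + 53/123 = 1160/123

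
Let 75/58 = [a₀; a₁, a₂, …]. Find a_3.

75 = 1·58 + 17   →  a_0 = 1
58 = 3·17 + 7   →  a_1 = 3
17 = 2·7 + 3   →  a_2 = 2
7 = 2·3 + 1   →  a_3 = 2

2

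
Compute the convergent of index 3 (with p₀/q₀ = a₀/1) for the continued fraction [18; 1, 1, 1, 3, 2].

Using pₖ = aₖpₖ₋₁ + pₖ₋₂, qₖ = aₖqₖ₋₁ + qₖ₋₂ (with p₋₁=1, p₋₂=0, q₋₁=0, q₋₂=1):
  k=0: a=18, p=18, q=1
  k=1: a=1, p=19, q=1
  k=2: a=1, p=37, q=2
  k=3: a=1, p=56, q=3

56/3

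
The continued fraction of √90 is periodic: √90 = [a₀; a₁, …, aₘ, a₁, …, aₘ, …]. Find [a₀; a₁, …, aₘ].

[9; 2, 18]

a₀ = ⌊√90⌋ = 9.
With m₀=0, d₀=1 and mₖ₊₁ = dₖaₖ − mₖ, dₖ₊₁ = (n − mₖ₊₁²)/dₖ, aₖ₊₁ = ⌊(a₀+mₖ₊₁)/dₖ₊₁⌋:
  k=1: m=9, d=9, a=2
  k=2: m=9, d=1, a=18
d=1 and a=2a₀=18 at k=2, so the next step gives (m, d) = (9, 9) again — its k=1 value — and the period has length 2.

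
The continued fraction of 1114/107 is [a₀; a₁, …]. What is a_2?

2

1114 = 10·107 + 44   →  a_0 = 10
107 = 2·44 + 19   →  a_1 = 2
44 = 2·19 + 6   →  a_2 = 2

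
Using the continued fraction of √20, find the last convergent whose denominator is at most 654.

√20 = [4; 2, 8, …] (period length 2).
Convergents:
  p_0/q_0 = 4/1
  p_1/q_1 = 9/2
  p_2/q_2 = 76/17
  p_3/q_3 = 161/36
  p_4/q_4 = 1364/305
  p_5/q_5 = 2889/646
  p_6/q_6 = 24476/5473
q_5 = 646 ≤ 654 < 5473 = q_6, so the answer is 2889/646.

2889/646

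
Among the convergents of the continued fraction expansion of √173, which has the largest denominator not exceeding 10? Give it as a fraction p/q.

92/7

√173 = [13; 6, 1, 1, 6, 26, …] (period length 5).
Convergents:
  p_0/q_0 = 13/1
  p_1/q_1 = 79/6
  p_2/q_2 = 92/7
  p_3/q_3 = 171/13
q_2 = 7 ≤ 10 < 13 = q_3, so the answer is 92/7.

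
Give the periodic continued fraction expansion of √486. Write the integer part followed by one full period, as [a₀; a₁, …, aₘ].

[22; 22, 44]

a₀ = ⌊√486⌋ = 22.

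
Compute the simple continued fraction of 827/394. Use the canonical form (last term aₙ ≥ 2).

[2; 10, 9, 1, 3]

827 = 2·394 + 39
394 = 10·39 + 4
39 = 9·4 + 3
4 = 1·3 + 1
3 = 3·1 + 0  (stop)
So 827/394 = [2; 10, 9, 1, 3].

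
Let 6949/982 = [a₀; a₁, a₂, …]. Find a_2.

10

6949 = 7·982 + 75   →  a_0 = 7
982 = 13·75 + 7   →  a_1 = 13
75 = 10·7 + 5   →  a_2 = 10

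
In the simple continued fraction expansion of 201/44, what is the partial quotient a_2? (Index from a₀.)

1

201 = 4·44 + 25   →  a_0 = 4
44 = 1·25 + 19   →  a_1 = 1
25 = 1·19 + 6   →  a_2 = 1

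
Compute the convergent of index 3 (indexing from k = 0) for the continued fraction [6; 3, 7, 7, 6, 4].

Using pₖ = aₖpₖ₋₁ + pₖ₋₂, qₖ = aₖqₖ₋₁ + qₖ₋₂ (with p₋₁=1, p₋₂=0, q₋₁=0, q₋₂=1):
  k=0: a=6, p=6, q=1
  k=1: a=3, p=19, q=3
  k=2: a=7, p=139, q=22
  k=3: a=7, p=992, q=157

992/157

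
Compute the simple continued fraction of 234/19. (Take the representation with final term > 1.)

234 = 12·19 + 6
19 = 3·6 + 1
6 = 6·1 + 0  (stop)
So 234/19 = [12; 3, 6].

[12; 3, 6]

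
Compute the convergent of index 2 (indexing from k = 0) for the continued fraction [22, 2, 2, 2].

112/5

Using pₖ = aₖpₖ₋₁ + pₖ₋₂, qₖ = aₖqₖ₋₁ + qₖ₋₂ (with p₋₁=1, p₋₂=0, q₋₁=0, q₋₂=1):
  k=0: a=22, p=22, q=1
  k=1: a=2, p=45, q=2
  k=2: a=2, p=112, q=5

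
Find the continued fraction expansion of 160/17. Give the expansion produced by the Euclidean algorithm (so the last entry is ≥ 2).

160 = 9×17 + 7
17 = 2×7 + 3
7 = 2×3 + 1
3 = 3×1 + 0  (stop)
So 160/17 = [9; 2, 2, 3].

[9; 2, 2, 3]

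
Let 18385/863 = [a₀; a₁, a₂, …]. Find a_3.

18385 = 21·863 + 262   →  a_0 = 21
863 = 3·262 + 77   →  a_1 = 3
262 = 3·77 + 31   →  a_2 = 3
77 = 2·31 + 15   →  a_3 = 2

2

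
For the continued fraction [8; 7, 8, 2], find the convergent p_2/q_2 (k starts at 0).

464/57

Using pₖ = aₖpₖ₋₁ + pₖ₋₂, qₖ = aₖqₖ₋₁ + qₖ₋₂ (with p₋₁=1, p₋₂=0, q₋₁=0, q₋₂=1):
  k=0: a=8, p=8, q=1
  k=1: a=7, p=57, q=7
  k=2: a=8, p=464, q=57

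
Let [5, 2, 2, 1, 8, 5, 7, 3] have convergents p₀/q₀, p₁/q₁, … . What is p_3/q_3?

38/7

Using pₖ = aₖpₖ₋₁ + pₖ₋₂, qₖ = aₖqₖ₋₁ + qₖ₋₂ (with p₋₁=1, p₋₂=0, q₋₁=0, q₋₂=1):
  k=0: a=5, p=5, q=1
  k=1: a=2, p=11, q=2
  k=2: a=2, p=27, q=5
  k=3: a=1, p=38, q=7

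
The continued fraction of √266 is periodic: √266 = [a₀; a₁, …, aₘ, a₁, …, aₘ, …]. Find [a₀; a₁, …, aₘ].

[16; 3, 4, 3, 32]

a₀ = ⌊√266⌋ = 16.
With m₀=0, d₀=1 and mₖ₊₁ = dₖaₖ − mₖ, dₖ₊₁ = (n − mₖ₊₁²)/dₖ, aₖ₊₁ = ⌊(a₀+mₖ₊₁)/dₖ₊₁⌋:
  k=1: m=16, d=10, a=3
  k=2: m=14, d=7, a=4
  k=3: m=14, d=10, a=3
  k=4: m=16, d=1, a=32
d=1 and a=2a₀=32 at k=4, so the next step gives (m, d) = (16, 10) again — its k=1 value — and the period has length 4.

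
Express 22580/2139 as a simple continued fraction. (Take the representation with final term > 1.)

[10; 1, 1, 3, 1, 15, 15]

22580 = 10·2139 + 1190
2139 = 1·1190 + 949
1190 = 1·949 + 241
949 = 3·241 + 226
241 = 1·226 + 15
226 = 15·15 + 1
15 = 15·1 + 0  (stop)
So 22580/2139 = [10; 1, 1, 3, 1, 15, 15].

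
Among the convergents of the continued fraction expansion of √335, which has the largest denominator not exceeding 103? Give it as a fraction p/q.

√335 = [18; 3, 3, 3, 36, …] (period length 4).
Convergents:
  p_0/q_0 = 18/1
  p_1/q_1 = 55/3
  p_2/q_2 = 183/10
  p_3/q_3 = 604/33
  p_4/q_4 = 21927/1198
q_3 = 33 ≤ 103 < 1198 = q_4, so the answer is 604/33.

604/33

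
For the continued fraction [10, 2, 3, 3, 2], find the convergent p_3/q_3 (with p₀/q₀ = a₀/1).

240/23

Using pₖ = aₖpₖ₋₁ + pₖ₋₂, qₖ = aₖqₖ₋₁ + qₖ₋₂ (with p₋₁=1, p₋₂=0, q₋₁=0, q₋₂=1):
  k=0: a=10, p=10, q=1
  k=1: a=2, p=21, q=2
  k=2: a=3, p=73, q=7
  k=3: a=3, p=240, q=23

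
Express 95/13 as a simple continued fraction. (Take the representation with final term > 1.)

95 = 7×13 + 4
13 = 3×4 + 1
4 = 4×1 + 0  (stop)
So 95/13 = [7; 3, 4].

[7; 3, 4]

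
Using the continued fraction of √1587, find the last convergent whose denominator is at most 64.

√1587 = [39; 1, 5, 7, 13, 7, 5, 1, 78, …] (period length 8).
Convergents:
  p_0/q_0 = 39/1
  p_1/q_1 = 40/1
  p_2/q_2 = 239/6
  p_3/q_3 = 1713/43
  p_4/q_4 = 22508/565
q_3 = 43 ≤ 64 < 565 = q_4, so the answer is 1713/43.

1713/43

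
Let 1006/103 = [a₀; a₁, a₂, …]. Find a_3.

3

1006 = 9·103 + 79   →  a_0 = 9
103 = 1·79 + 24   →  a_1 = 1
79 = 3·24 + 7   →  a_2 = 3
24 = 3·7 + 3   →  a_3 = 3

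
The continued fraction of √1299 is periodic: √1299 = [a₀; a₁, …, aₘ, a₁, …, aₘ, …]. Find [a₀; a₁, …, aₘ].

a₀ = ⌊√1299⌋ = 36.
With m₀=0, d₀=1 and mₖ₊₁ = dₖaₖ − mₖ, dₖ₊₁ = (n − mₖ₊₁²)/dₖ, aₖ₊₁ = ⌊(a₀+mₖ₊₁)/dₖ₊₁⌋:
  k=1: m=36, d=3, a=24
  k=2: m=36, d=1, a=72
d=1 and a=2a₀=72 at k=2, so the next step gives (m, d) = (36, 3) again — its k=1 value — and the period has length 2.

[36; 24, 72]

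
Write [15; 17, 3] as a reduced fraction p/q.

Using pₖ = aₖpₖ₋₁ + pₖ₋₂ and qₖ = aₖqₖ₋₁ + qₖ₋₂:
  k=0: a=15, p=15, q=1
  k=1: a=17, p=256, q=17
  k=2: a=3, p=783, q=52

783/52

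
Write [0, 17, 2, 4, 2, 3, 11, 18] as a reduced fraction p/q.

Fold from the inside: start with 18/1.
  11 + 1/18 = 199/18
  3 + 18/199 = 615/199
  2 + 199/615 = 1429/615
  4 + 615/1429 = 6331/1429
  2 + 1429/6331 = 14091/6331
  17 + 6331/14091 = 245878/14091
  0 + 14091/245878 = 14091/245878

14091/245878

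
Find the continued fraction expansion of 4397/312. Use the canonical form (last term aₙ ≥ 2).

[14; 10, 1, 3, 7]

4397 = 14×312 + 29
312 = 10×29 + 22
29 = 1×22 + 7
22 = 3×7 + 1
7 = 7×1 + 0  (stop)
So 4397/312 = [14; 10, 1, 3, 7].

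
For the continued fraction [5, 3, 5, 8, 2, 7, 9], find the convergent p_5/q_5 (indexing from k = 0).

Using pₖ = aₖpₖ₋₁ + pₖ₋₂, qₖ = aₖqₖ₋₁ + qₖ₋₂ (with p₋₁=1, p₋₂=0, q₋₁=0, q₋₂=1):
  k=0: a=5, p=5, q=1
  k=1: a=3, p=16, q=3
  k=2: a=5, p=85, q=16
  k=3: a=8, p=696, q=131
  k=4: a=2, p=1477, q=278
  k=5: a=7, p=11035, q=2077

11035/2077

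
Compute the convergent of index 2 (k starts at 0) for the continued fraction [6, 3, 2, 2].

44/7

Using pₖ = aₖpₖ₋₁ + pₖ₋₂, qₖ = aₖqₖ₋₁ + qₖ₋₂ (with p₋₁=1, p₋₂=0, q₋₁=0, q₋₂=1):
  k=0: a=6, p=6, q=1
  k=1: a=3, p=19, q=3
  k=2: a=2, p=44, q=7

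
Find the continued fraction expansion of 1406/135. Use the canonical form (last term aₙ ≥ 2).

[10; 2, 2, 2, 3, 3]

1406 = 10·135 + 56
135 = 2·56 + 23
56 = 2·23 + 10
23 = 2·10 + 3
10 = 3·3 + 1
3 = 3·1 + 0  (stop)
So 1406/135 = [10; 2, 2, 2, 3, 3].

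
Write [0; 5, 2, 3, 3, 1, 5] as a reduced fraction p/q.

173/940

Fold from the inside: start with 5/1.
  1 + 1/5 = 6/5
  3 + 5/6 = 23/6
  3 + 6/23 = 75/23
  2 + 23/75 = 173/75
  5 + 75/173 = 940/173
  0 + 173/940 = 173/940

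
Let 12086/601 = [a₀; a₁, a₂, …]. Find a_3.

12086 = 20·601 + 66   →  a_0 = 20
601 = 9·66 + 7   →  a_1 = 9
66 = 9·7 + 3   →  a_2 = 9
7 = 2·3 + 1   →  a_3 = 2

2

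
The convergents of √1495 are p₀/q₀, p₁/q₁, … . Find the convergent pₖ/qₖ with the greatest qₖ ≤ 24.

√1495 = [38; 1, 1, 1, 76, …] (period length 4).
Convergents:
  p_0/q_0 = 38/1
  p_1/q_1 = 39/1
  p_2/q_2 = 77/2
  p_3/q_3 = 116/3
  p_4/q_4 = 8893/230
q_3 = 3 ≤ 24 < 230 = q_4, so the answer is 116/3.

116/3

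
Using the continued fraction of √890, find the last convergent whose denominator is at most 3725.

64081/2148

√890 = [29; 1, 4, 1, 58, …] (period length 4).
Convergents:
  p_0/q_0 = 29/1
  p_1/q_1 = 30/1
  p_2/q_2 = 149/5
  p_3/q_3 = 179/6
  p_4/q_4 = 10531/353
  p_5/q_5 = 10710/359
  p_6/q_6 = 53371/1789
  p_7/q_7 = 64081/2148
  p_8/q_8 = 3770069/126373
q_7 = 2148 ≤ 3725 < 126373 = q_8, so the answer is 64081/2148.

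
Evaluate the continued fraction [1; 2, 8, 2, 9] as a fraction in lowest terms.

Fold from the inside: start with 9/1.
  2 + 1/9 = 19/9
  8 + 9/19 = 161/19
  2 + 19/161 = 341/161
  1 + 161/341 = 502/341

502/341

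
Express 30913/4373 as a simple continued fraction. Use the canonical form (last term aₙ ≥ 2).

30913 = 7*4373 + 302
4373 = 14*302 + 145
302 = 2*145 + 12
145 = 12*12 + 1
12 = 12*1 + 0  (stop)
So 30913/4373 = [7; 14, 2, 12, 12].

[7; 14, 2, 12, 12]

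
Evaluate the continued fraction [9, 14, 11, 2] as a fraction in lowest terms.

Using pₖ = aₖpₖ₋₁ + pₖ₋₂ and qₖ = aₖqₖ₋₁ + qₖ₋₂:
  k=0: a=9, p=9, q=1
  k=1: a=14, p=127, q=14
  k=2: a=11, p=1406, q=155
  k=3: a=2, p=2939, q=324

2939/324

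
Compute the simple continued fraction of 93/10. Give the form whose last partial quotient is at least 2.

[9; 3, 3]

93 = 9×10 + 3
10 = 3×3 + 1
3 = 3×1 + 0  (stop)
So 93/10 = [9; 3, 3].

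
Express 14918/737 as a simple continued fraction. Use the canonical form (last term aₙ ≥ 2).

14918 = 20×737 + 178
737 = 4×178 + 25
178 = 7×25 + 3
25 = 8×3 + 1
3 = 3×1 + 0  (stop)
So 14918/737 = [20; 4, 7, 8, 3].

[20; 4, 7, 8, 3]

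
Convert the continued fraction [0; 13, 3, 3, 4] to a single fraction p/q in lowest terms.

43/572

Fold from the inside: start with 4/1.
  3 + 1/4 = 13/4
  3 + 4/13 = 43/13
  13 + 13/43 = 572/43
  0 + 43/572 = 43/572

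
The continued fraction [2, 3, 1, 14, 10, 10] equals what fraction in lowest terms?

Using pₖ = aₖpₖ₋₁ + pₖ₋₂ and qₖ = aₖqₖ₋₁ + qₖ₋₂:
  k=0: a=2, p=2, q=1
  k=1: a=3, p=7, q=3
  k=2: a=1, p=9, q=4
  k=3: a=14, p=133, q=59
  k=4: a=10, p=1339, q=594
  k=5: a=10, p=13523, q=5999

13523/5999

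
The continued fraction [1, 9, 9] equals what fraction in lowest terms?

91/82

Using pₖ = aₖpₖ₋₁ + pₖ₋₂ and qₖ = aₖqₖ₋₁ + qₖ₋₂:
  k=0: a=1, p=1, q=1
  k=1: a=9, p=10, q=9
  k=2: a=9, p=91, q=82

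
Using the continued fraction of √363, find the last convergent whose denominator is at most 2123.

13775/723

√363 = [19; 19, 38, …] (period length 2).
Convergents:
  p_0/q_0 = 19/1
  p_1/q_1 = 362/19
  p_2/q_2 = 13775/723
  p_3/q_3 = 262087/13756
q_2 = 723 ≤ 2123 < 13756 = q_3, so the answer is 13775/723.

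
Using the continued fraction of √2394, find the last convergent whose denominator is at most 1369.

66396/1357

√2394 = [48; 1, 12, 1, 96, …] (period length 4).
Convergents:
  p_0/q_0 = 48/1
  p_1/q_1 = 49/1
  p_2/q_2 = 636/13
  p_3/q_3 = 685/14
  p_4/q_4 = 66396/1357
  p_5/q_5 = 67081/1371
q_4 = 1357 ≤ 1369 < 1371 = q_5, so the answer is 66396/1357.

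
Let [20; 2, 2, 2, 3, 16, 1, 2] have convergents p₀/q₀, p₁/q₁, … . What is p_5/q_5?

13637/668

Using pₖ = aₖpₖ₋₁ + pₖ₋₂, qₖ = aₖqₖ₋₁ + qₖ₋₂ (with p₋₁=1, p₋₂=0, q₋₁=0, q₋₂=1):
  k=0: a=20, p=20, q=1
  k=1: a=2, p=41, q=2
  k=2: a=2, p=102, q=5
  k=3: a=2, p=245, q=12
  k=4: a=3, p=837, q=41
  k=5: a=16, p=13637, q=668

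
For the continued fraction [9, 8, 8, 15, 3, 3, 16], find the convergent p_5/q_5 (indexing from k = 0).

91459/10025

Using pₖ = aₖpₖ₋₁ + pₖ₋₂, qₖ = aₖqₖ₋₁ + qₖ₋₂ (with p₋₁=1, p₋₂=0, q₋₁=0, q₋₂=1):
  k=0: a=9, p=9, q=1
  k=1: a=8, p=73, q=8
  k=2: a=8, p=593, q=65
  k=3: a=15, p=8968, q=983
  k=4: a=3, p=27497, q=3014
  k=5: a=3, p=91459, q=10025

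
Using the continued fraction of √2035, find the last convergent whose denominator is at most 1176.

√2035 = [45; 9, 90, …] (period length 2).
Convergents:
  p_0/q_0 = 45/1
  p_1/q_1 = 406/9
  p_2/q_2 = 36585/811
  p_3/q_3 = 329671/7308
q_2 = 811 ≤ 1176 < 7308 = q_3, so the answer is 36585/811.

36585/811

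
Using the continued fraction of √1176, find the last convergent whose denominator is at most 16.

240/7

√1176 = [34; 3, 2, 2, 2, 3, 68, …] (period length 6).
Convergents:
  p_0/q_0 = 34/1
  p_1/q_1 = 103/3
  p_2/q_2 = 240/7
  p_3/q_3 = 583/17
q_2 = 7 ≤ 16 < 17 = q_3, so the answer is 240/7.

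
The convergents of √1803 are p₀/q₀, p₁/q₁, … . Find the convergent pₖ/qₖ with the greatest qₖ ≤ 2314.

93798/2209

√1803 = [42; 2, 6, 28, 6, 2, 84, …] (period length 6).
Convergents:
  p_0/q_0 = 42/1
  p_1/q_1 = 85/2
  p_2/q_2 = 552/13
  p_3/q_3 = 15541/366
  p_4/q_4 = 93798/2209
  p_5/q_5 = 203137/4784
q_4 = 2209 ≤ 2314 < 4784 = q_5, so the answer is 93798/2209.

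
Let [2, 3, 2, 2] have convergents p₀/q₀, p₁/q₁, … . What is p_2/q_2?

Using pₖ = aₖpₖ₋₁ + pₖ₋₂, qₖ = aₖqₖ₋₁ + qₖ₋₂ (with p₋₁=1, p₋₂=0, q₋₁=0, q₋₂=1):
  k=0: a=2, p=2, q=1
  k=1: a=3, p=7, q=3
  k=2: a=2, p=16, q=7

16/7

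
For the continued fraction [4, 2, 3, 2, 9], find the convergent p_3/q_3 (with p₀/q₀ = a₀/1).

71/16

Using pₖ = aₖpₖ₋₁ + pₖ₋₂, qₖ = aₖqₖ₋₁ + qₖ₋₂ (with p₋₁=1, p₋₂=0, q₋₁=0, q₋₂=1):
  k=0: a=4, p=4, q=1
  k=1: a=2, p=9, q=2
  k=2: a=3, p=31, q=7
  k=3: a=2, p=71, q=16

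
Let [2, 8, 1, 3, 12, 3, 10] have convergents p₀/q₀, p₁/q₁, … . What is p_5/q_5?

Using pₖ = aₖpₖ₋₁ + pₖ₋₂, qₖ = aₖqₖ₋₁ + qₖ₋₂ (with p₋₁=1, p₋₂=0, q₋₁=0, q₋₂=1):
  k=0: a=2, p=2, q=1
  k=1: a=8, p=17, q=8
  k=2: a=1, p=19, q=9
  k=3: a=3, p=74, q=35
  k=4: a=12, p=907, q=429
  k=5: a=3, p=2795, q=1322

2795/1322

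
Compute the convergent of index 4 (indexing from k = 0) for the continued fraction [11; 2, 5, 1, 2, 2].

Using pₖ = aₖpₖ₋₁ + pₖ₋₂, qₖ = aₖqₖ₋₁ + qₖ₋₂ (with p₋₁=1, p₋₂=0, q₋₁=0, q₋₂=1):
  k=0: a=11, p=11, q=1
  k=1: a=2, p=23, q=2
  k=2: a=5, p=126, q=11
  k=3: a=1, p=149, q=13
  k=4: a=2, p=424, q=37

424/37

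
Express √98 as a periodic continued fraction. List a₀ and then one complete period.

[9; 1, 8, 1, 18]

a₀ = ⌊√98⌋ = 9.
With m₀=0, d₀=1 and mₖ₊₁ = dₖaₖ − mₖ, dₖ₊₁ = (n − mₖ₊₁²)/dₖ, aₖ₊₁ = ⌊(a₀+mₖ₊₁)/dₖ₊₁⌋:
  k=1: m=9, d=17, a=1
  k=2: m=8, d=2, a=8
  k=3: m=8, d=17, a=1
  k=4: m=9, d=1, a=18
d=1 and a=2a₀=18 at k=4, so the next step gives (m, d) = (9, 17) again — its k=1 value — and the period has length 4.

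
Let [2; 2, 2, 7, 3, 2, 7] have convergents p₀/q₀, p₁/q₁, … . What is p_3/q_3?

Using pₖ = aₖpₖ₋₁ + pₖ₋₂, qₖ = aₖqₖ₋₁ + qₖ₋₂ (with p₋₁=1, p₋₂=0, q₋₁=0, q₋₂=1):
  k=0: a=2, p=2, q=1
  k=1: a=2, p=5, q=2
  k=2: a=2, p=12, q=5
  k=3: a=7, p=89, q=37

89/37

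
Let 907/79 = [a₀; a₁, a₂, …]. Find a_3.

1

907 = 11·79 + 38   →  a_0 = 11
79 = 2·38 + 3   →  a_1 = 2
38 = 12·3 + 2   →  a_2 = 12
3 = 1·2 + 1   →  a_3 = 1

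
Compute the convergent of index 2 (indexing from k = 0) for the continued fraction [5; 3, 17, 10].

277/52

Using pₖ = aₖpₖ₋₁ + pₖ₋₂, qₖ = aₖqₖ₋₁ + qₖ₋₂ (with p₋₁=1, p₋₂=0, q₋₁=0, q₋₂=1):
  k=0: a=5, p=5, q=1
  k=1: a=3, p=16, q=3
  k=2: a=17, p=277, q=52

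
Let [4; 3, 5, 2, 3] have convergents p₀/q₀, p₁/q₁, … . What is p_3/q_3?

151/35

Using pₖ = aₖpₖ₋₁ + pₖ₋₂, qₖ = aₖqₖ₋₁ + qₖ₋₂ (with p₋₁=1, p₋₂=0, q₋₁=0, q₋₂=1):
  k=0: a=4, p=4, q=1
  k=1: a=3, p=13, q=3
  k=2: a=5, p=69, q=16
  k=3: a=2, p=151, q=35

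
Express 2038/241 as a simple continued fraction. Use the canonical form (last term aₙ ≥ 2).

[8; 2, 5, 4, 5]

2038 = 8·241 + 110
241 = 2·110 + 21
110 = 5·21 + 5
21 = 4·5 + 1
5 = 5·1 + 0  (stop)
So 2038/241 = [8; 2, 5, 4, 5].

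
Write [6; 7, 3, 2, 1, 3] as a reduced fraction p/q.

1657/270

Fold from the inside: start with 3/1.
  1 + 1/3 = 4/3
  2 + 3/4 = 11/4
  3 + 4/11 = 37/11
  7 + 11/37 = 270/37
  6 + 37/270 = 1657/270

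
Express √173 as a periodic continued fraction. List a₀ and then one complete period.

[13; 6, 1, 1, 6, 26]

a₀ = ⌊√173⌋ = 13.
With m₀=0, d₀=1 and mₖ₊₁ = dₖaₖ − mₖ, dₖ₊₁ = (n − mₖ₊₁²)/dₖ, aₖ₊₁ = ⌊(a₀+mₖ₊₁)/dₖ₊₁⌋:
  k=1: m=13, d=4, a=6
  k=2: m=11, d=13, a=1
  k=3: m=2, d=13, a=1
  k=4: m=11, d=4, a=6
  k=5: m=13, d=1, a=26
d=1 and a=2a₀=26 at k=5, so the next step gives (m, d) = (13, 4) again — its k=1 value — and the period has length 5.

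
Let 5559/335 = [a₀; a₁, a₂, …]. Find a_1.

5559 = 16·335 + 199   →  a_0 = 16
335 = 1·199 + 136   →  a_1 = 1

1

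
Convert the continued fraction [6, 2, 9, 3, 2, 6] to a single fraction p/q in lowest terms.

Using pₖ = aₖpₖ₋₁ + pₖ₋₂ and qₖ = aₖqₖ₋₁ + qₖ₋₂:
  k=0: a=6, p=6, q=1
  k=1: a=2, p=13, q=2
  k=2: a=9, p=123, q=19
  k=3: a=3, p=382, q=59
  k=4: a=2, p=887, q=137
  k=5: a=6, p=5704, q=881

5704/881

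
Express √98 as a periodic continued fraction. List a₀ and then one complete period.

a₀ = ⌊√98⌋ = 9.

[9; 1, 8, 1, 18]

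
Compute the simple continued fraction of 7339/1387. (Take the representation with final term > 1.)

7339 = 5·1387 + 404
1387 = 3·404 + 175
404 = 2·175 + 54
175 = 3·54 + 13
54 = 4·13 + 2
13 = 6·2 + 1
2 = 2·1 + 0  (stop)
So 7339/1387 = [5; 3, 2, 3, 4, 6, 2].

[5; 3, 2, 3, 4, 6, 2]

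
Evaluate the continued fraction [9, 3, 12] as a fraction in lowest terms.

345/37

Using pₖ = aₖpₖ₋₁ + pₖ₋₂ and qₖ = aₖqₖ₋₁ + qₖ₋₂:
  k=0: a=9, p=9, q=1
  k=1: a=3, p=28, q=3
  k=2: a=12, p=345, q=37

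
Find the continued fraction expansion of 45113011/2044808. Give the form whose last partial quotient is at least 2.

[22; 16, 14, 16, 14, 13, 3]

45113011 = 22*2044808 + 127235
2044808 = 16*127235 + 9048
127235 = 14*9048 + 563
9048 = 16*563 + 40
563 = 14*40 + 3
40 = 13*3 + 1
3 = 3*1 + 0  (stop)
So 45113011/2044808 = [22; 16, 14, 16, 14, 13, 3].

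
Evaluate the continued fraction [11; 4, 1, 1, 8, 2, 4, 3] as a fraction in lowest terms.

26369/2350

Fold from the inside: start with 3/1.
  4 + 1/3 = 13/3
  2 + 3/13 = 29/13
  8 + 13/29 = 245/29
  1 + 29/245 = 274/245
  1 + 245/274 = 519/274
  4 + 274/519 = 2350/519
  11 + 519/2350 = 26369/2350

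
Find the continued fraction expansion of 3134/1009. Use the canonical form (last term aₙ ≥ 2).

[3; 9, 2, 3, 15]

3134 = 3*1009 + 107
1009 = 9*107 + 46
107 = 2*46 + 15
46 = 3*15 + 1
15 = 15*1 + 0  (stop)
So 3134/1009 = [3; 9, 2, 3, 15].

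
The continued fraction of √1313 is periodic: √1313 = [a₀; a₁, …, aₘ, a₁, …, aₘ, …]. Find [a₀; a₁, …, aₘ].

[36; 4, 4, 72]

a₀ = ⌊√1313⌋ = 36.
With m₀=0, d₀=1 and mₖ₊₁ = dₖaₖ − mₖ, dₖ₊₁ = (n − mₖ₊₁²)/dₖ, aₖ₊₁ = ⌊(a₀+mₖ₊₁)/dₖ₊₁⌋:
  k=1: m=36, d=17, a=4
  k=2: m=32, d=17, a=4
  k=3: m=36, d=1, a=72
d=1 and a=2a₀=72 at k=3, so the next step gives (m, d) = (36, 17) again — its k=1 value — and the period has length 3.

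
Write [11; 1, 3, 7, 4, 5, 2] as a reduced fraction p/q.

16203/1378

Using pₖ = aₖpₖ₋₁ + pₖ₋₂ and qₖ = aₖqₖ₋₁ + qₖ₋₂:
  k=0: a=11, p=11, q=1
  k=1: a=1, p=12, q=1
  k=2: a=3, p=47, q=4
  k=3: a=7, p=341, q=29
  k=4: a=4, p=1411, q=120
  k=5: a=5, p=7396, q=629
  k=6: a=2, p=16203, q=1378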